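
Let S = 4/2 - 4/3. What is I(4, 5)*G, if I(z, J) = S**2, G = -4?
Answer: -16/9 ≈ -1.7778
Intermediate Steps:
S = 2/3 (S = 4*(1/2) - 4*1/3 = 2 - 4/3 = 2/3 ≈ 0.66667)
I(z, J) = 4/9 (I(z, J) = (2/3)**2 = 4/9)
I(4, 5)*G = (4/9)*(-4) = -16/9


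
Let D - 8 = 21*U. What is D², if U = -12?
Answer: 59536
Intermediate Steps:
D = -244 (D = 8 + 21*(-12) = 8 - 252 = -244)
D² = (-244)² = 59536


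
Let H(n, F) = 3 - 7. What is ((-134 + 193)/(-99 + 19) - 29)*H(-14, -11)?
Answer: 2379/20 ≈ 118.95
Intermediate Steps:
H(n, F) = -4
((-134 + 193)/(-99 + 19) - 29)*H(-14, -11) = ((-134 + 193)/(-99 + 19) - 29)*(-4) = (59/(-80) - 29)*(-4) = (59*(-1/80) - 29)*(-4) = (-59/80 - 29)*(-4) = -2379/80*(-4) = 2379/20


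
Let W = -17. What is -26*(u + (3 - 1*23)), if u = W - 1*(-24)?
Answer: 338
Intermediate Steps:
u = 7 (u = -17 - 1*(-24) = -17 + 24 = 7)
-26*(u + (3 - 1*23)) = -26*(7 + (3 - 1*23)) = -26*(7 + (3 - 23)) = -26*(7 - 20) = -26*(-13) = 338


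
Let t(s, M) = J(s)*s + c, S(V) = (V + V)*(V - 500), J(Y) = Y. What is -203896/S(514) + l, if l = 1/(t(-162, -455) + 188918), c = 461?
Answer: -3054798/215623 ≈ -14.167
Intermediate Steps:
S(V) = 2*V*(-500 + V) (S(V) = (2*V)*(-500 + V) = 2*V*(-500 + V))
t(s, M) = 461 + s² (t(s, M) = s*s + 461 = s² + 461 = 461 + s²)
l = 1/215623 (l = 1/((461 + (-162)²) + 188918) = 1/((461 + 26244) + 188918) = 1/(26705 + 188918) = 1/215623 ≈ 4.6377e-6)
-203896/S(514) + l = -203896*1/(1028*(-500 + 514)) + 1/215623 = -203896/(2*514*14) + 1/215623 = -203896/14392 + 1/215623 = -203896*1/14392 + 1/215623 = -3641/257 + 1/215623 = -3054798/215623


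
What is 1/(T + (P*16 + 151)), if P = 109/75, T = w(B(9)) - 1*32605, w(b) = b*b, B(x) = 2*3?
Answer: -75/2429606 ≈ -3.0869e-5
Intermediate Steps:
B(x) = 6
w(b) = b²
T = -32569 (T = 6² - 1*32605 = 36 - 32605 = -32569)
P = 109/75 (P = 109*(1/75) = 109/75 ≈ 1.4533)
1/(T + (P*16 + 151)) = 1/(-32569 + ((109/75)*16 + 151)) = 1/(-32569 + (1744/75 + 151)) = 1/(-32569 + 13069/75) = 1/(-2429606/75) = -75/2429606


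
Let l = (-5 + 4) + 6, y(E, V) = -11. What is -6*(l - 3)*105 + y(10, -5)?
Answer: -1271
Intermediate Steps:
l = 5 (l = -1 + 6 = 5)
-6*(l - 3)*105 + y(10, -5) = -6*(5 - 3)*105 - 11 = -6*2*105 - 11 = -12*105 - 11 = -1260 - 11 = -1271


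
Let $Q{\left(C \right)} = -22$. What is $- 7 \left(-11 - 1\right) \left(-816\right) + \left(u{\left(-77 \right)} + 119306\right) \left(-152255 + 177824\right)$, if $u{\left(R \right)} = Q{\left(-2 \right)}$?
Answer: $3049904052$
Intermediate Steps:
$u{\left(R \right)} = -22$
$- 7 \left(-11 - 1\right) \left(-816\right) + \left(u{\left(-77 \right)} + 119306\right) \left(-152255 + 177824\right) = - 7 \left(-11 - 1\right) \left(-816\right) + \left(-22 + 119306\right) \left(-152255 + 177824\right) = \left(-7\right) \left(-12\right) \left(-816\right) + 119284 \cdot 25569 = 84 \left(-816\right) + 3049972596 = -68544 + 3049972596 = 3049904052$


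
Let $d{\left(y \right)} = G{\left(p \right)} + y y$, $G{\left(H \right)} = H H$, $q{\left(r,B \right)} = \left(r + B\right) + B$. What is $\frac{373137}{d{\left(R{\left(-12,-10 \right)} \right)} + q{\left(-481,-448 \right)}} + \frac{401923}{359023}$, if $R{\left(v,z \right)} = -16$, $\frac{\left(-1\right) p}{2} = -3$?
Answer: $- \frac{19075525528}{55648565} \approx -342.79$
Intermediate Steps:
$p = 6$ ($p = \left(-2\right) \left(-3\right) = 6$)
$q{\left(r,B \right)} = r + 2 B$ ($q{\left(r,B \right)} = \left(B + r\right) + B = r + 2 B$)
$G{\left(H \right)} = H^{2}$
$d{\left(y \right)} = 36 + y^{2}$ ($d{\left(y \right)} = 6^{2} + y y = 36 + y^{2}$)
$\frac{373137}{d{\left(R{\left(-12,-10 \right)} \right)} + q{\left(-481,-448 \right)}} + \frac{401923}{359023} = \frac{373137}{\left(36 + \left(-16\right)^{2}\right) + \left(-481 + 2 \left(-448\right)\right)} + \frac{401923}{359023} = \frac{373137}{\left(36 + 256\right) - 1377} + 401923 \cdot \frac{1}{359023} = \frac{373137}{292 - 1377} + \frac{401923}{359023} = \frac{373137}{-1085} + \frac{401923}{359023} = 373137 \left(- \frac{1}{1085}\right) + \frac{401923}{359023} = - \frac{373137}{1085} + \frac{401923}{359023} = - \frac{19075525528}{55648565}$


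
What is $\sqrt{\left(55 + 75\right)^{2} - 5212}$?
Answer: $2 \sqrt{2922} \approx 108.11$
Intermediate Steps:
$\sqrt{\left(55 + 75\right)^{2} - 5212} = \sqrt{130^{2} - 5212} = \sqrt{16900 - 5212} = \sqrt{11688} = 2 \sqrt{2922}$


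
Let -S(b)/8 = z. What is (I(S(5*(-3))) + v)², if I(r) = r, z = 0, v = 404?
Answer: 163216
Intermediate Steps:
S(b) = 0 (S(b) = -8*0 = 0)
(I(S(5*(-3))) + v)² = (0 + 404)² = 404² = 163216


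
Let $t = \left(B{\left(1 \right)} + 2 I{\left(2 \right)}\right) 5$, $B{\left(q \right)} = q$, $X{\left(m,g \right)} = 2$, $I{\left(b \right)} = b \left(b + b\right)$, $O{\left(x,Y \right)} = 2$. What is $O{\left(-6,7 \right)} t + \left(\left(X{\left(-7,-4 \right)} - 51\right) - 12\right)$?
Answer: $109$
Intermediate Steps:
$I{\left(b \right)} = 2 b^{2}$ ($I{\left(b \right)} = b 2 b = 2 b^{2}$)
$t = 85$ ($t = \left(1 + 2 \cdot 2 \cdot 2^{2}\right) 5 = \left(1 + 2 \cdot 2 \cdot 4\right) 5 = \left(1 + 2 \cdot 8\right) 5 = \left(1 + 16\right) 5 = 17 \cdot 5 = 85$)
$O{\left(-6,7 \right)} t + \left(\left(X{\left(-7,-4 \right)} - 51\right) - 12\right) = 2 \cdot 85 + \left(\left(2 - 51\right) - 12\right) = 170 - 61 = 109$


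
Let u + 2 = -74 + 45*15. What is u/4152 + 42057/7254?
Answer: 9942545/1673256 ≈ 5.9420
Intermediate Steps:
u = 599 (u = -2 + (-74 + 45*15) = -2 + (-74 + 675) = -2 + 601 = 599)
u/4152 + 42057/7254 = 599/4152 + 42057/7254 = 599*(1/4152) + 42057*(1/7254) = 599/4152 + 4673/806 = 9942545/1673256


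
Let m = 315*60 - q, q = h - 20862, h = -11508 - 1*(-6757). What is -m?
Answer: -44513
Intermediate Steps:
h = -4751 (h = -11508 + 6757 = -4751)
q = -25613 (q = -4751 - 20862 = -25613)
m = 44513 (m = 315*60 - 1*(-25613) = 18900 + 25613 = 44513)
-m = -1*44513 = -44513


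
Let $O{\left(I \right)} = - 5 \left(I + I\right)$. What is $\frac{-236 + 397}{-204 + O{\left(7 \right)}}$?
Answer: $- \frac{161}{274} \approx -0.58759$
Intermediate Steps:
$O{\left(I \right)} = - 10 I$ ($O{\left(I \right)} = - 5 \cdot 2 I = - 10 I$)
$\frac{-236 + 397}{-204 + O{\left(7 \right)}} = \frac{-236 + 397}{-204 - 70} = \frac{161}{-204 - 70} = \frac{161}{-274} = 161 \left(- \frac{1}{274}\right) = - \frac{161}{274}$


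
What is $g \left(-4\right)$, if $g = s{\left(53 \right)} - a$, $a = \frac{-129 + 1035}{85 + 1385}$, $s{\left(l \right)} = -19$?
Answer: $\frac{19224}{245} \approx 78.465$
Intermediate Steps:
$a = \frac{151}{245}$ ($a = \frac{906}{1470} = 906 \cdot \frac{1}{1470} = \frac{151}{245} \approx 0.61633$)
$g = - \frac{4806}{245}$ ($g = -19 - \frac{151}{245} = - \frac{4806}{245} \approx -19.616$)
$g \left(-4\right) = \left(- \frac{4806}{245}\right) \left(-4\right) = \frac{19224}{245}$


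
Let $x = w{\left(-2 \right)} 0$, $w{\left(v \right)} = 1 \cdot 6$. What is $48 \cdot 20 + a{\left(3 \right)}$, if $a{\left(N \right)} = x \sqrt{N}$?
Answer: $960$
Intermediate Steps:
$w{\left(v \right)} = 6$
$x = 0$ ($x = 6 \cdot 0 = 0$)
$a{\left(N \right)} = 0$ ($a{\left(N \right)} = 0 \sqrt{N} = 0$)
$48 \cdot 20 + a{\left(3 \right)} = 48 \cdot 20 + 0 = 960 + 0 = 960$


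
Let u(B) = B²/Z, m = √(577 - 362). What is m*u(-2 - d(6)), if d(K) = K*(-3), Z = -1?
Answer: -256*√215 ≈ -3753.7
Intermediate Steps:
d(K) = -3*K
m = √215 ≈ 14.663
u(B) = -B² (u(B) = B²/(-1) = B²*(-1) = -B²)
m*u(-2 - d(6)) = √215*(-(-2 - (-3)*6)²) = √215*(-(-2 - 1*(-18))²) = √215*(-(-2 + 18)²) = √215*(-1*16²) = √215*(-1*256) = √215*(-256) = -256*√215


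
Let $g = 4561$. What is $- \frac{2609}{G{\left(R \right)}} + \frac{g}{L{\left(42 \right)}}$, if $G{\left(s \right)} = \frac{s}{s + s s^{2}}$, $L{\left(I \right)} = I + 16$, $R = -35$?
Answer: $- \frac{185516211}{58} \approx -3.1986 \cdot 10^{6}$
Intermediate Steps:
$L{\left(I \right)} = 16 + I$
$G{\left(s \right)} = \frac{s}{s + s^{3}}$
$- \frac{2609}{G{\left(R \right)}} + \frac{g}{L{\left(42 \right)}} = - \frac{2609}{\frac{1}{1 + \left(-35\right)^{2}}} + \frac{4561}{16 + 42} = - \frac{2609}{\frac{1}{1 + 1225}} + \frac{4561}{58} = - \frac{2609}{\frac{1}{1226}} + 4561 \cdot \frac{1}{58} = - 2609 \frac{1}{\frac{1}{1226}} + \frac{4561}{58} = \left(-2609\right) 1226 + \frac{4561}{58} = -3198634 + \frac{4561}{58} = - \frac{185516211}{58}$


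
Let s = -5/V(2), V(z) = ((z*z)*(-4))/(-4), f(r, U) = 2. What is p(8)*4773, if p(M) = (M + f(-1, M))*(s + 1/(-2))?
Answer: -167055/2 ≈ -83528.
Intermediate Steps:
V(z) = z² (V(z) = (z²*(-4))*(-¼) = -4*z²*(-¼) = z²)
s = -5/4 (s = -5/(2²) = -5/4 ≈ -1.2500)
p(M) = -7/2 - 7*M/4 (p(M) = (M + 2)*(-5/4 + 1/(-2)) = (2 + M)*(-5/4 - ½) = (2 + M)*(-7/4) = -7/2 - 7*M/4)
p(8)*4773 = (-7/2 - 7/4*8)*4773 = (-7/2 - 14)*4773 = -35/2*4773 = -167055/2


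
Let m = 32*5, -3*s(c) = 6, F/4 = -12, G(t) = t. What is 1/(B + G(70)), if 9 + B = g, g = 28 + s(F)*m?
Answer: -1/231 ≈ -0.0043290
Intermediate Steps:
F = -48 (F = 4*(-12) = -48)
s(c) = -2 (s(c) = -1/3*6 = -2)
m = 160
g = -292 (g = 28 - 2*160 = 28 - 320 = -292)
B = -301 (B = -9 - 292 = -301)
1/(B + G(70)) = 1/(-301 + 70) = 1/(-231) = -1/231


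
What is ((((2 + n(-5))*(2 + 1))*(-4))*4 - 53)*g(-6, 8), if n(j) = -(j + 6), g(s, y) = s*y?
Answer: 4848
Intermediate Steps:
n(j) = -6 - j (n(j) = -(6 + j) = -6 - j)
((((2 + n(-5))*(2 + 1))*(-4))*4 - 53)*g(-6, 8) = ((((2 + (-6 - 1*(-5)))*(2 + 1))*(-4))*4 - 53)*(-6*8) = ((((2 + (-6 + 5))*3)*(-4))*4 - 53)*(-48) = ((((2 - 1)*3)*(-4))*4 - 53)*(-48) = (((1*3)*(-4))*4 - 53)*(-48) = ((3*(-4))*4 - 53)*(-48) = (-12*4 - 53)*(-48) = (-48 - 53)*(-48) = -101*(-48) = 4848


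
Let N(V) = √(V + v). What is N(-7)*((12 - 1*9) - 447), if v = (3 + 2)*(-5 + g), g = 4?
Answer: -888*I*√3 ≈ -1538.1*I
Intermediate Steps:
v = -5 (v = (3 + 2)*(-5 + 4) = 5*(-1) = -5)
N(V) = √(-5 + V) (N(V) = √(V - 5) = √(-5 + V))
N(-7)*((12 - 1*9) - 447) = √(-5 - 7)*((12 - 1*9) - 447) = √(-12)*((12 - 9) - 447) = (2*I*√3)*(3 - 447) = (2*I*√3)*(-444) = -888*I*√3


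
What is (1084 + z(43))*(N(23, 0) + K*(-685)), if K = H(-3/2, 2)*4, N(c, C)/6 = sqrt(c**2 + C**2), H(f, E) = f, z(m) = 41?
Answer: 4779000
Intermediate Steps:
N(c, C) = 6*sqrt(C**2 + c**2) (N(c, C) = 6*sqrt(c**2 + C**2) = 6*sqrt(C**2 + c**2))
K = -6 (K = -3/2*4 = -6)
(1084 + z(43))*(N(23, 0) + K*(-685)) = (1084 + 41)*(6*sqrt(0**2 + 23**2) - 6*(-685)) = 1125*(6*sqrt(0 + 529) + 4110) = 1125*(6*sqrt(529) + 4110) = 1125*(6*23 + 4110) = 1125*(138 + 4110) = 1125*4248 = 4779000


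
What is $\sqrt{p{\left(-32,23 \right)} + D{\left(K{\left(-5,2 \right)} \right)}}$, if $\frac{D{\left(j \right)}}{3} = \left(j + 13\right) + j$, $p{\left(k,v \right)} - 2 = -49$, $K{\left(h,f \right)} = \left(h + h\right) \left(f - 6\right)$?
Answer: $2 \sqrt{58} \approx 15.232$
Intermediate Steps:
$K{\left(h,f \right)} = 2 h \left(-6 + f\right)$
$p{\left(k,v \right)} = -47$ ($p{\left(k,v \right)} = 2 - 49 = -47$)
$D{\left(j \right)} = 39 + 6 j$ ($D{\left(j \right)} = 3 \left(\left(j + 13\right) + j\right) = 3 \left(\left(13 + j\right) + j\right) = 3 \left(13 + 2 j\right) = 39 + 6 j$)
$\sqrt{p{\left(-32,23 \right)} + D{\left(K{\left(-5,2 \right)} \right)}} = \sqrt{-47 + \left(39 + 6 \cdot 2 \left(-5\right) \left(-6 + 2\right)\right)} = \sqrt{-47 + \left(39 + 6 \cdot 2 \left(-5\right) \left(-4\right)\right)} = \sqrt{-47 + \left(39 + 6 \cdot 40\right)} = \sqrt{-47 + \left(39 + 240\right)} = \sqrt{-47 + 279} = \sqrt{232} = 2 \sqrt{58}$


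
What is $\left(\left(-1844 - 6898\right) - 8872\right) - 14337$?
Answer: $-31951$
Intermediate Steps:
$\left(\left(-1844 - 6898\right) - 8872\right) - 14337 = \left(-8742 - 8872\right) + \left(-19647 + 5310\right) = -17614 - 14337 = -31951$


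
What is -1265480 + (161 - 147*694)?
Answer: -1367337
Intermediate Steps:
-1265480 + (161 - 147*694) = -1265480 + (161 - 102018) = -1265480 - 101857 = -1367337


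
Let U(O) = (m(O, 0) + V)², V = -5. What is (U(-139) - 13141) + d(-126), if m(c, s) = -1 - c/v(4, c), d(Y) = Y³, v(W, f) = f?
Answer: -2013468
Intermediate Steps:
m(c, s) = -2 (m(c, s) = -1 - c/c = -1 - 1*1 = -1 - 1 = -2)
U(O) = 49 (U(O) = (-2 - 5)² = (-7)² = 49)
(U(-139) - 13141) + d(-126) = (49 - 13141) + (-126)³ = -13092 - 2000376 = -2013468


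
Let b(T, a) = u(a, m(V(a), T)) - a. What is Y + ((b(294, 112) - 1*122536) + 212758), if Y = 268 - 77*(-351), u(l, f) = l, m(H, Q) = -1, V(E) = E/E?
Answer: 117517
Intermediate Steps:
V(E) = 1
b(T, a) = 0 (b(T, a) = a - a = 0)
Y = 27295 (Y = 268 + 27027 = 27295)
Y + ((b(294, 112) - 1*122536) + 212758) = 27295 + ((0 - 1*122536) + 212758) = 27295 + ((0 - 122536) + 212758) = 27295 + (-122536 + 212758) = 27295 + 90222 = 117517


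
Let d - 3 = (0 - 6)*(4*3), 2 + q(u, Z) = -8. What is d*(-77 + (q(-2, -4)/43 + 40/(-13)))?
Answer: 3097617/559 ≈ 5541.4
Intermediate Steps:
q(u, Z) = -10 (q(u, Z) = -2 - 8 = -10)
d = -69 (d = 3 + (0 - 6)*(4*3) = 3 - 6*12 = 3 - 72 = -69)
d*(-77 + (q(-2, -4)/43 + 40/(-13))) = -69*(-77 + (-10/43 + 40/(-13))) = -69*(-77 + (-10*1/43 + 40*(-1/13))) = -69*(-77 + (-10/43 - 40/13)) = -69*(-77 - 1850/559) = -69*(-44893/559) = 3097617/559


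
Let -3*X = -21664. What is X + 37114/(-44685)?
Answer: 322648166/44685 ≈ 7220.5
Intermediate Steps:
X = 21664/3 (X = -⅓*(-21664) = 21664/3 ≈ 7221.3)
X + 37114/(-44685) = 21664/3 + 37114/(-44685) = 21664/3 + 37114*(-1/44685) = 21664/3 - 37114/44685 = 322648166/44685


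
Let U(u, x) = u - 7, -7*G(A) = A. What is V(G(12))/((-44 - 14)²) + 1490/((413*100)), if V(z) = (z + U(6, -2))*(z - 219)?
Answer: 10414051/48626620 ≈ 0.21416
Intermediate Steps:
G(A) = -A/7
U(u, x) = -7 + u
V(z) = (-1 + z)*(-219 + z) (V(z) = (z + (-7 + 6))*(z - 219) = (z - 1)*(-219 + z) = (-1 + z)*(-219 + z))
V(G(12))/((-44 - 14)²) + 1490/((413*100)) = (219 + (-⅐*12)² - (-220)*12/7)/((-44 - 14)²) + 1490/((413*100)) = (219 + (-12/7)² - 220*(-12/7))/((-58)²) + 1490/41300 = (219 + 144/49 + 2640/7)/3364 + 1490*(1/41300) = (29355/49)*(1/3364) + 149/4130 = 29355/164836 + 149/4130 = 10414051/48626620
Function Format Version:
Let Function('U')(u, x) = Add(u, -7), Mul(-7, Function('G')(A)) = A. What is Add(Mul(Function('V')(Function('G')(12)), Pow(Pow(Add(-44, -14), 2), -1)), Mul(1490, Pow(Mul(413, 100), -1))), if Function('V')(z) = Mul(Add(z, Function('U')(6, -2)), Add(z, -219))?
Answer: Rational(10414051, 48626620) ≈ 0.21416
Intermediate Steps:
Function('G')(A) = Mul(Rational(-1, 7), A)
Function('U')(u, x) = Add(-7, u)
Function('V')(z) = Mul(Add(-1, z), Add(-219, z)) (Function('V')(z) = Mul(Add(z, Add(-7, 6)), Add(z, -219)) = Mul(Add(z, -1), Add(-219, z)) = Mul(Add(-1, z), Add(-219, z)))
Add(Mul(Function('V')(Function('G')(12)), Pow(Pow(Add(-44, -14), 2), -1)), Mul(1490, Pow(Mul(413, 100), -1))) = Add(Mul(Add(219, Pow(Mul(Rational(-1, 7), 12), 2), Mul(-220, Mul(Rational(-1, 7), 12))), Pow(Pow(Add(-44, -14), 2), -1)), Mul(1490, Pow(Mul(413, 100), -1))) = Add(Mul(Add(219, Pow(Rational(-12, 7), 2), Mul(-220, Rational(-12, 7))), Pow(Pow(-58, 2), -1)), Mul(1490, Pow(41300, -1))) = Add(Mul(Add(219, Rational(144, 49), Rational(2640, 7)), Pow(3364, -1)), Mul(1490, Rational(1, 41300))) = Add(Mul(Rational(29355, 49), Rational(1, 3364)), Rational(149, 4130)) = Add(Rational(29355, 164836), Rational(149, 4130)) = Rational(10414051, 48626620)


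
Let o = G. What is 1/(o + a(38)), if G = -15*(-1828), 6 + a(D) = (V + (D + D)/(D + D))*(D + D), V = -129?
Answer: 1/17686 ≈ 5.6542e-5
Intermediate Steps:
a(D) = -6 - 256*D (a(D) = -6 + (-129 + (D + D)/(D + D))*(D + D) = -6 + (-129 + (2*D)/((2*D)))*(2*D) = -6 + (-129 + (2*D)*(1/(2*D)))*(2*D) = -6 + (-129 + 1)*(2*D) = -6 - 256*D)
G = 27420
o = 27420
1/(o + a(38)) = 1/(27420 + (-6 - 256*38)) = 1/(27420 + (-6 - 9728)) = 1/(27420 - 9734) = 1/17686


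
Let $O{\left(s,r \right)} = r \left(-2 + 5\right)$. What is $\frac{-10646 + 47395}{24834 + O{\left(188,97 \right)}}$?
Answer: $\frac{36749}{25125} \approx 1.4626$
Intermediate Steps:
$O{\left(s,r \right)} = 3 r$ ($O{\left(s,r \right)} = r 3 = 3 r$)
$\frac{-10646 + 47395}{24834 + O{\left(188,97 \right)}} = \frac{-10646 + 47395}{24834 + 3 \cdot 97} = \frac{36749}{24834 + 291} = \frac{36749}{25125}$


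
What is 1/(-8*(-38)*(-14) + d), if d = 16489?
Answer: 1/12233 ≈ 8.1746e-5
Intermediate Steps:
1/(-8*(-38)*(-14) + d) = 1/(-8*(-38)*(-14) + 16489) = 1/(304*(-14) + 16489) = 1/(-4256 + 16489) = 1/12233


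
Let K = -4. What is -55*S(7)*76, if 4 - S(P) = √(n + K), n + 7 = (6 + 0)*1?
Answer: -16720 + 4180*I*√5 ≈ -16720.0 + 9346.8*I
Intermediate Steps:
n = -1 (n = -7 + (6 + 0)*1 = -7 + 6*1 = -7 + 6 = -1)
S(P) = 4 - I*√5 (S(P) = 4 - √(-1 - 4) = 4 - √(-5) = 4 - I*√5)
-55*S(7)*76 = -55*(4 - I*√5)*76 = (-220 + 55*I*√5)*76 = -16720 + 4180*I*√5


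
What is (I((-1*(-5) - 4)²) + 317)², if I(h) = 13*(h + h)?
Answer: 117649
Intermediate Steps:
I(h) = 26*h (I(h) = 13*(2*h) = 26*h)
(I((-1*(-5) - 4)²) + 317)² = (26*(-1*(-5) - 4)² + 317)² = (26*(5 - 4)² + 317)² = (26*1² + 317)² = (26*1 + 317)² = (26 + 317)² = 343² = 117649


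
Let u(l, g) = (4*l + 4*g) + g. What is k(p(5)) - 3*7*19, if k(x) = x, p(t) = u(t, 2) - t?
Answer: -374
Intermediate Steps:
u(l, g) = 4*l + 5*g (u(l, g) = (4*g + 4*l) + g = 4*l + 5*g)
p(t) = 10 + 3*t (p(t) = (4*t + 5*2) - t = (4*t + 10) - t = (10 + 4*t) - t = 10 + 3*t)
k(p(5)) - 3*7*19 = (10 + 3*5) - 3*7*19 = (10 + 15) - 21*19 = 25 - 399 = -374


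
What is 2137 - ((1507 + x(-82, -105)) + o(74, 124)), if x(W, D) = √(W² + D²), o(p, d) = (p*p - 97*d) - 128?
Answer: 7310 - √17749 ≈ 7176.8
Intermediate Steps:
o(p, d) = -128 + p² - 97*d (o(p, d) = (p² - 97*d) - 128 = -128 + p² - 97*d)
x(W, D) = √(D² + W²)
2137 - ((1507 + x(-82, -105)) + o(74, 124)) = 2137 - ((1507 + √((-105)² + (-82)²)) + (-128 + 74² - 97*124)) = 2137 - ((1507 + √(11025 + 6724)) + (-128 + 5476 - 12028)) = 2137 - ((1507 + √17749) - 6680) = 2137 - (-5173 + √17749) = 2137 + (5173 - √17749) = 7310 - √17749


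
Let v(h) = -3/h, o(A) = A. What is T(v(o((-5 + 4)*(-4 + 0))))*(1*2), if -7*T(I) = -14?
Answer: 4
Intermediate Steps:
T(I) = 2 (T(I) = -1/7*(-14) = 2)
T(v(o((-5 + 4)*(-4 + 0))))*(1*2) = 2*(1*2) = 2*2 = 4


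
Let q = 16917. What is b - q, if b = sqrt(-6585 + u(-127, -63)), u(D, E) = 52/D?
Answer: -16917 + I*sqrt(106216069)/127 ≈ -16917.0 + 81.151*I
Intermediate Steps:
b = I*sqrt(106216069)/127 (b = sqrt(-6585 + 52/(-127)) = sqrt(-6585 + 52*(-1/127)) = sqrt(-6585 - 52/127) = sqrt(-836347/127) = I*sqrt(106216069)/127 ≈ 81.151*I)
b - q = I*sqrt(106216069)/127 - 1*16917 = I*sqrt(106216069)/127 - 16917 = -16917 + I*sqrt(106216069)/127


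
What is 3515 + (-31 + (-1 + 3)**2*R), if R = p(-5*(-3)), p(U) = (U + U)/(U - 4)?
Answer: 38444/11 ≈ 3494.9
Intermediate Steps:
p(U) = 2*U/(-4 + U) (p(U) = (2*U)/(-4 + U) = 2*U/(-4 + U))
R = 30/11 (R = 2*(-5*(-3))/(-4 - 5*(-3)) = 2*15/(-4 + 15) = 2*15/11 = 2*15*(1/11) = 30/11 ≈ 2.7273)
3515 + (-31 + (-1 + 3)**2*R) = 3515 + (-31 + (-1 + 3)**2*(30/11)) = 3515 + (-31 + 2**2*(30/11)) = 3515 + (-31 + 4*(30/11)) = 3515 + (-31 + 120/11) = 3515 - 221/11 = 38444/11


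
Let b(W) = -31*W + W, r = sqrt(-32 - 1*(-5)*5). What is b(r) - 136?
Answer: -136 - 30*I*sqrt(7) ≈ -136.0 - 79.373*I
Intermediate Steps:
r = I*sqrt(7) (r = sqrt(-32 + 5*5) = sqrt(-32 + 25) = sqrt(-7) = I*sqrt(7) ≈ 2.6458*I)
b(W) = -30*W
b(r) - 136 = -30*I*sqrt(7) - 136 = -136 - 30*I*sqrt(7)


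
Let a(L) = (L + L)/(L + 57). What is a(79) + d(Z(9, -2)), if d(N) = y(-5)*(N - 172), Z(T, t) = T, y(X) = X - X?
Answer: 79/68 ≈ 1.1618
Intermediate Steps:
y(X) = 0
a(L) = 2*L/(57 + L) (a(L) = (2*L)/(57 + L) = 2*L/(57 + L))
d(N) = 0 (d(N) = 0*(N - 172) = 0*(-172 + N) = 0)
a(79) + d(Z(9, -2)) = 2*79/(57 + 79) + 0 = 2*79/136 + 0 = 2*79*(1/136) + 0 = 79/68 + 0 = 79/68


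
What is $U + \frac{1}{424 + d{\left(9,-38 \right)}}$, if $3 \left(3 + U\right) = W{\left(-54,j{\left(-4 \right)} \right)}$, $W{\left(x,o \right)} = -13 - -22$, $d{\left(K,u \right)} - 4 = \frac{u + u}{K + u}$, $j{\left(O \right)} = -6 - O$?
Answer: $\frac{29}{12488} \approx 0.0023222$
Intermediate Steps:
$d{\left(K,u \right)} = 4 + \frac{2 u}{K + u}$ ($d{\left(K,u \right)} = 4 + \frac{u + u}{K + u} = 4 + \frac{2 u}{K + u}$)
$W{\left(x,o \right)} = 9$ ($W{\left(x,o \right)} = -13 + 22 = 9$)
$U = 0$ ($U = -3 + \frac{1}{3} \cdot 9 = -3 + 3 = 0$)
$U + \frac{1}{424 + d{\left(9,-38 \right)}} = 0 + \frac{1}{424 + \frac{2 \left(2 \cdot 9 + 3 \left(-38\right)\right)}{9 - 38}} = 0 + \frac{1}{424 + \frac{2 \left(18 - 114\right)}{-29}} = 0 + \frac{1}{424 + 2 \left(- \frac{1}{29}\right) \left(-96\right)} = 0 + \frac{1}{424 + \frac{192}{29}} = 0 + \frac{1}{\frac{12488}{29}} = 0 + \frac{29}{12488} = \frac{29}{12488}$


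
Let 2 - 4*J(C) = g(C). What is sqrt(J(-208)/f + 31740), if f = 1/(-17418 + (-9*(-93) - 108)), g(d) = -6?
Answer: 3*I*sqrt(182) ≈ 40.472*I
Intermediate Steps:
J(C) = 2 (J(C) = 1/2 - 1/4*(-6) = 1/2 + 3/2 = 2)
f = -1/16689 (f = 1/(-17418 + (837 - 108)) = 1/(-17418 + 729) = 1/(-16689) = -1/16689 ≈ -5.9920e-5)
sqrt(J(-208)/f + 31740) = sqrt(2/(-1/16689) + 31740) = sqrt(2*(-16689) + 31740) = sqrt(-33378 + 31740) = sqrt(-1638) = 3*I*sqrt(182)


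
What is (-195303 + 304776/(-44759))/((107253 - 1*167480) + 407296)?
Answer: -8741871753/15534461371 ≈ -0.56274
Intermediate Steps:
(-195303 + 304776/(-44759))/((107253 - 1*167480) + 407296) = (-195303 + 304776*(-1/44759))/((107253 - 167480) + 407296) = (-195303 - 304776/44759)/(-60227 + 407296) = -8741871753/44759/347069 = -8741871753/44759*1/347069 = -8741871753/15534461371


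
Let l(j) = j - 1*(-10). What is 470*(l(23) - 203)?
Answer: -79900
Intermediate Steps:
l(j) = 10 + j (l(j) = j + 10 = 10 + j)
470*(l(23) - 203) = 470*((10 + 23) - 203) = 470*(33 - 203) = 470*(-170) = -79900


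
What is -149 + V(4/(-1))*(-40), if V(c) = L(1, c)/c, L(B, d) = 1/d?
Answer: -303/2 ≈ -151.50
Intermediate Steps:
V(c) = c⁻² (V(c) = 1/(c*c) = c⁻²)
-149 + V(4/(-1))*(-40) = -149 - 40/(4/(-1))² = -149 - 40/(4*(-1))² = -149 - 40/(-4)² = -149 + (1/16)*(-40) = -149 - 5/2 = -303/2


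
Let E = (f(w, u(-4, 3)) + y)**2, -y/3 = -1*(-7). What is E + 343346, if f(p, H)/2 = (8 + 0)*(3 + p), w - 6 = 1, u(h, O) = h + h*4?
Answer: 362667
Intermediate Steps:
u(h, O) = 5*h (u(h, O) = h + 4*h = 5*h)
w = 7 (w = 6 + 1 = 7)
f(p, H) = 48 + 16*p (f(p, H) = 2*((8 + 0)*(3 + p)) = 2*(8*(3 + p)) = 2*(24 + 8*p) = 48 + 16*p)
y = -21 (y = -(-3)*(-7) = -3*7 = -21)
E = 19321 (E = ((48 + 16*7) - 21)**2 = ((48 + 112) - 21)**2 = (160 - 21)**2 = 139**2 = 19321)
E + 343346 = 19321 + 343346 = 362667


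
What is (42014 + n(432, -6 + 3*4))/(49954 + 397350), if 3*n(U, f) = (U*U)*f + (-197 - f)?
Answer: 1245583/1341912 ≈ 0.92822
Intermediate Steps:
n(U, f) = -197/3 - f/3 + f*U²/3 (n(U, f) = ((U*U)*f + (-197 - f))/3 = (U²*f + (-197 - f))/3 = (f*U² + (-197 - f))/3 = (-197 - f + f*U²)/3 = -197/3 - f/3 + f*U²/3)
(42014 + n(432, -6 + 3*4))/(49954 + 397350) = (42014 + (-197/3 - (-6 + 3*4)/3 + (⅓)*(-6 + 3*4)*432²))/(49954 + 397350) = (42014 + (-197/3 - (-6 + 12)/3 + (⅓)*(-6 + 12)*186624))/447304 = (42014 + (-197/3 - ⅓*6 + (⅓)*6*186624))*(1/447304) = (42014 + (-197/3 - 2 + 373248))*(1/447304) = (42014 + 1119541/3)*(1/447304) = (1245583/3)*(1/447304) = 1245583/1341912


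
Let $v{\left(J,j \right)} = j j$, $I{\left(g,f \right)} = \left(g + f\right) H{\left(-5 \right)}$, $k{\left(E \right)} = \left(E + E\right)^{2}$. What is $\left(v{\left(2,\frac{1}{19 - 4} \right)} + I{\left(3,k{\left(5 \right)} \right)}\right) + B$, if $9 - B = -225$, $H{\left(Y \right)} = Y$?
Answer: $- \frac{63224}{225} \approx -281.0$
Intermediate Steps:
$k{\left(E \right)} = 4 E^{2}$ ($k{\left(E \right)} = \left(2 E\right)^{2} = 4 E^{2}$)
$I{\left(g,f \right)} = - 5 f - 5 g$ ($I{\left(g,f \right)} = \left(g + f\right) \left(-5\right) = \left(f + g\right) \left(-5\right) = - 5 f - 5 g$)
$v{\left(J,j \right)} = j^{2}$
$B = 234$ ($B = 9 - -225 = 9 + 225 = 234$)
$\left(v{\left(2,\frac{1}{19 - 4} \right)} + I{\left(3,k{\left(5 \right)} \right)}\right) + B = \left(\left(\frac{1}{19 - 4}\right)^{2} - \left(15 + 5 \cdot 4 \cdot 5^{2}\right)\right) + 234 = \left(\left(\frac{1}{15}\right)^{2} - \left(15 + 5 \cdot 4 \cdot 25\right)\right) + 234 = \left(\left(\frac{1}{15}\right)^{2} - 515\right) + 234 = \left(\frac{1}{225} - 515\right) + 234 = - \frac{115874}{225} + 234 = - \frac{63224}{225}$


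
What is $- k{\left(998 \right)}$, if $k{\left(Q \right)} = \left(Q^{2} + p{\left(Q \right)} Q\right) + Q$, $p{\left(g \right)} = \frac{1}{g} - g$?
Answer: $-999$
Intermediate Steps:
$k{\left(Q \right)} = Q + Q^{2} + Q \left(\frac{1}{Q} - Q\right)$ ($k{\left(Q \right)} = \left(Q^{2} + \left(\frac{1}{Q} - Q\right) Q\right) + Q = \left(Q^{2} + Q \left(\frac{1}{Q} - Q\right)\right) + Q = Q + Q^{2} + Q \left(\frac{1}{Q} - Q\right)$)
$- k{\left(998 \right)} = - (1 + 998) = \left(-1\right) 999 = -999$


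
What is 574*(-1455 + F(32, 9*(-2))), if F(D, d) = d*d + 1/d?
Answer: -5843033/9 ≈ -6.4923e+5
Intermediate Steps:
F(D, d) = 1/d + d² (F(D, d) = d² + 1/d = 1/d + d²)
574*(-1455 + F(32, 9*(-2))) = 574*(-1455 + (1 + (9*(-2))³)/((9*(-2)))) = 574*(-1455 + (1 + (-18)³)/(-18)) = 574*(-1455 - (1 - 5832)/18) = 574*(-1455 - 1/18*(-5831)) = 574*(-1455 + 5831/18) = 574*(-20359/18) = -5843033/9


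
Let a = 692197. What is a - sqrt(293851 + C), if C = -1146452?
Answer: 692197 - I*sqrt(852601) ≈ 6.922e+5 - 923.36*I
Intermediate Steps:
a - sqrt(293851 + C) = 692197 - sqrt(293851 - 1146452) = 692197 - sqrt(-852601) = 692197 - I*sqrt(852601)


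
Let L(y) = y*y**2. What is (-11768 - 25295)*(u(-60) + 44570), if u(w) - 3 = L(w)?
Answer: 6353598901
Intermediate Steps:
L(y) = y**3
u(w) = 3 + w**3
(-11768 - 25295)*(u(-60) + 44570) = (-11768 - 25295)*((3 + (-60)**3) + 44570) = -37063*((3 - 216000) + 44570) = -37063*(-215997 + 44570) = -37063*(-171427) = 6353598901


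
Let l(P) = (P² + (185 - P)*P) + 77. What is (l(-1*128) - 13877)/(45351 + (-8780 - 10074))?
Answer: -37480/26497 ≈ -1.4145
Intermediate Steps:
l(P) = 77 + P² + P*(185 - P) (l(P) = (P² + P*(185 - P)) + 77 = 77 + P² + P*(185 - P))
(l(-1*128) - 13877)/(45351 + (-8780 - 10074)) = ((77 + 185*(-1*128)) - 13877)/(45351 + (-8780 - 10074)) = ((77 + 185*(-128)) - 13877)/(45351 - 18854) = ((77 - 23680) - 13877)/26497 = (-23603 - 13877)*(1/26497) = -37480*1/26497 = -37480/26497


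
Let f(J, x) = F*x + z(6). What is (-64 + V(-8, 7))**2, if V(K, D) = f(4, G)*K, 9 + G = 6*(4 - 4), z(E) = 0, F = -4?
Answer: 123904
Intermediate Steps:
G = -9 (G = -9 + 6*(4 - 4) = -9 + 6*0 = -9 + 0 = -9)
f(J, x) = -4*x (f(J, x) = -4*x + 0 = -4*x)
V(K, D) = 36*K (V(K, D) = (-4*(-9))*K = 36*K)
(-64 + V(-8, 7))**2 = (-64 + 36*(-8))**2 = (-64 - 288)**2 = (-352)**2 = 123904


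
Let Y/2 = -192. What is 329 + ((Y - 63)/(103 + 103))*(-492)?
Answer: 143849/103 ≈ 1396.6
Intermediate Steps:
Y = -384 (Y = 2*(-192) = -384)
329 + ((Y - 63)/(103 + 103))*(-492) = 329 + ((-384 - 63)/(103 + 103))*(-492) = 329 - 447/206*(-492) = 329 + 109962/103 = 143849/103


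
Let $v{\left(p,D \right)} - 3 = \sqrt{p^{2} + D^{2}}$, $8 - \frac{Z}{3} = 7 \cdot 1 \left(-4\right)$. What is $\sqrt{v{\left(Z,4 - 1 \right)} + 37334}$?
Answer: $\sqrt{37337 + 3 \sqrt{1297}} \approx 193.51$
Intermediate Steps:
$Z = 108$ ($Z = 24 - 3 \cdot 7 \cdot 1 \left(-4\right) = 24 - 3 \cdot 7 \left(-4\right) = 24 - -84 = 24 + 84 = 108$)
$v{\left(p,D \right)} = 3 + \sqrt{D^{2} + p^{2}}$ ($v{\left(p,D \right)} = 3 + \sqrt{p^{2} + D^{2}} = 3 + \sqrt{D^{2} + p^{2}}$)
$\sqrt{v{\left(Z,4 - 1 \right)} + 37334} = \sqrt{\left(3 + \sqrt{\left(4 - 1\right)^{2} + 108^{2}}\right) + 37334} = \sqrt{\left(3 + \sqrt{\left(4 - 1\right)^{2} + 11664}\right) + 37334} = \sqrt{\left(3 + \sqrt{3^{2} + 11664}\right) + 37334} = \sqrt{\left(3 + \sqrt{9 + 11664}\right) + 37334} = \sqrt{\left(3 + \sqrt{11673}\right) + 37334} = \sqrt{\left(3 + 3 \sqrt{1297}\right) + 37334} = \sqrt{37337 + 3 \sqrt{1297}}$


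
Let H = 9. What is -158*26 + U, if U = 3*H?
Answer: -4081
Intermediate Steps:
U = 27 (U = 3*9 = 27)
-158*26 + U = -158*26 + 27 = -4108 + 27 = -4081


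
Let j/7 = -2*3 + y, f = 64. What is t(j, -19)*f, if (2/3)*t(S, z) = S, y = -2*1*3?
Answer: -8064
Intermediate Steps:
y = -6 (y = -2*3 = -6)
j = -84 (j = 7*(-2*3 - 6) = 7*(-6 - 6) = 7*(-12) = -84)
t(S, z) = 3*S/2
t(j, -19)*f = ((3/2)*(-84))*64 = -126*64 = -8064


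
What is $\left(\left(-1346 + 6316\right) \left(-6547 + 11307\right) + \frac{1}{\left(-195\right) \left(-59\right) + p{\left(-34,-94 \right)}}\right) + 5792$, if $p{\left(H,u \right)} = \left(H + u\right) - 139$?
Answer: $\frac{265924704097}{11238} \approx 2.3663 \cdot 10^{7}$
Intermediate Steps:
$p{\left(H,u \right)} = -139 + H + u$
$\left(\left(-1346 + 6316\right) \left(-6547 + 11307\right) + \frac{1}{\left(-195\right) \left(-59\right) + p{\left(-34,-94 \right)}}\right) + 5792 = \left(\left(-1346 + 6316\right) \left(-6547 + 11307\right) + \frac{1}{\left(-195\right) \left(-59\right) - 267}\right) + 5792 = \left(4970 \cdot 4760 + \frac{1}{11505 - 267}\right) + 5792 = \left(23657200 + \frac{1}{11238}\right) + 5792 = \frac{265859613601}{11238} + 5792 = \frac{265924704097}{11238}$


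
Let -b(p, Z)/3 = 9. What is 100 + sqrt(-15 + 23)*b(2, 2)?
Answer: 100 - 54*sqrt(2) ≈ 23.632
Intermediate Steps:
b(p, Z) = -27 (b(p, Z) = -3*9 = -27)
100 + sqrt(-15 + 23)*b(2, 2) = 100 + sqrt(-15 + 23)*(-27) = 100 + sqrt(8)*(-27) = 100 + (2*sqrt(2))*(-27) = 100 - 54*sqrt(2)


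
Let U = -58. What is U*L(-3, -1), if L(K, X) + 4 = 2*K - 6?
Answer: 928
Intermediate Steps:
L(K, X) = -10 + 2*K (L(K, X) = -4 + (2*K - 6) = -4 + (-6 + 2*K) = -10 + 2*K)
U*L(-3, -1) = -58*(-10 + 2*(-3)) = -58*(-10 - 6) = -58*(-16) = 928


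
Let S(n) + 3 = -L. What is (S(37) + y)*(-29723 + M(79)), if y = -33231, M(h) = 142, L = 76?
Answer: 985343110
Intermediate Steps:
S(n) = -79 (S(n) = -3 - 1*76 = -3 - 76 = -79)
(S(37) + y)*(-29723 + M(79)) = (-79 - 33231)*(-29723 + 142) = -33310*(-29581) = 985343110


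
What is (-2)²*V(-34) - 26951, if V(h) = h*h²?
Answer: -184167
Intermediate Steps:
V(h) = h³
(-2)²*V(-34) - 26951 = (-2)²*(-34)³ - 26951 = 4*(-39304) - 26951 = -157216 - 26951 = -184167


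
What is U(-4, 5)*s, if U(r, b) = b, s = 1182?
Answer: 5910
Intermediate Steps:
U(-4, 5)*s = 5*1182 = 5910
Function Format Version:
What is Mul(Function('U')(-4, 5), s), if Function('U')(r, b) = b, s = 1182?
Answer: 5910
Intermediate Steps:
Mul(Function('U')(-4, 5), s) = Mul(5, 1182) = 5910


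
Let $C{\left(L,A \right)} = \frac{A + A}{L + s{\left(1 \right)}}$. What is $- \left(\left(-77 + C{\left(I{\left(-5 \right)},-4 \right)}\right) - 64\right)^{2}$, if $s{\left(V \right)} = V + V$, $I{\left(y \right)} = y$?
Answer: $- \frac{172225}{9} \approx -19136.0$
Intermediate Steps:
$s{\left(V \right)} = 2 V$
$C{\left(L,A \right)} = \frac{2 A}{2 + L}$ ($C{\left(L,A \right)} = \frac{A + A}{L + 2 \cdot 1} = \frac{2 A}{L + 2} = \frac{2 A}{2 + L}$)
$- \left(\left(-77 + C{\left(I{\left(-5 \right)},-4 \right)}\right) - 64\right)^{2} = - \left(\left(-77 + 2 \left(-4\right) \frac{1}{2 - 5}\right) - 64\right)^{2} = - \left(\left(-77 + 2 \left(-4\right) \frac{1}{-3}\right) - 64\right)^{2} = - \left(\left(-77 + 2 \left(-4\right) \left(- \frac{1}{3}\right)\right) - 64\right)^{2} = - \left(\left(-77 + \frac{8}{3}\right) - 64\right)^{2} = - \left(- \frac{223}{3} - 64\right)^{2} = - \left(- \frac{415}{3}\right)^{2} = \left(-1\right) \frac{172225}{9} = - \frac{172225}{9}$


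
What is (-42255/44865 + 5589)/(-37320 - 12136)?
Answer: -2785647/24653816 ≈ -0.11299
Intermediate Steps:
(-42255/44865 + 5589)/(-37320 - 12136) = (-42255*1/44865 + 5589)/(-49456) = (-939/997 + 5589)*(-1/49456) = (5571294/997)*(-1/49456) = -2785647/24653816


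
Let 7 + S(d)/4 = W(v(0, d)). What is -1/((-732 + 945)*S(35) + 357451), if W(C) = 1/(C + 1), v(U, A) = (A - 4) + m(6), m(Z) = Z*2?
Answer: -11/3866570 ≈ -2.8449e-6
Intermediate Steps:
m(Z) = 2*Z
v(U, A) = 8 + A (v(U, A) = (A - 4) + 2*6 = (-4 + A) + 12 = 8 + A)
W(C) = 1/(1 + C)
S(d) = -28 + 4/(9 + d) (S(d) = -28 + 4/(1 + (8 + d)) = -28 + 4/(9 + d))
-1/((-732 + 945)*S(35) + 357451) = -1/((-732 + 945)*(4*(-62 - 7*35)/(9 + 35)) + 357451) = -1/(213*(4*(-62 - 245)/44) + 357451) = -1/(213*(4*(1/44)*(-307)) + 357451) = -1/(213*(-307/11) + 357451) = -1/(-65391/11 + 357451) = -1/3866570/11 = -1*11/3866570 = -11/3866570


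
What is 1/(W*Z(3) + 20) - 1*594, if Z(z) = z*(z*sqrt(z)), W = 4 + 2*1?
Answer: -1239683/2087 + 27*sqrt(3)/4174 ≈ -593.99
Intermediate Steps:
W = 6 (W = 4 + 2 = 6)
Z(z) = z**(5/2) (Z(z) = z*z**(3/2) = z**(5/2))
1/(W*Z(3) + 20) - 1*594 = 1/(6*3**(5/2) + 20) - 1*594 = 1/(6*(9*sqrt(3)) + 20) - 594 = 1/(54*sqrt(3) + 20) - 594 = 1/(20 + 54*sqrt(3)) - 594 = -594 + 1/(20 + 54*sqrt(3))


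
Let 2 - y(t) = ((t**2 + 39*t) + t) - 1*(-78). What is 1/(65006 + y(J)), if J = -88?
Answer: 1/60706 ≈ 1.6473e-5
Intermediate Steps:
y(t) = -76 - t**2 - 40*t (y(t) = 2 - (((t**2 + 39*t) + t) - 1*(-78)) = 2 - ((t**2 + 40*t) + 78) = 2 - (78 + t**2 + 40*t) = 2 + (-78 - t**2 - 40*t) = -76 - t**2 - 40*t)
1/(65006 + y(J)) = 1/(65006 + (-76 - 1*(-88)**2 - 40*(-88))) = 1/(65006 + (-76 - 1*7744 + 3520)) = 1/(65006 + (-76 - 7744 + 3520)) = 1/(65006 - 4300) = 1/60706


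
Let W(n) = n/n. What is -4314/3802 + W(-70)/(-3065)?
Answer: -6613106/5826565 ≈ -1.1350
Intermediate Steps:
W(n) = 1
-4314/3802 + W(-70)/(-3065) = -4314/3802 + 1/(-3065) = -4314*1/3802 + 1*(-1/3065) = -2157/1901 - 1/3065 = -6613106/5826565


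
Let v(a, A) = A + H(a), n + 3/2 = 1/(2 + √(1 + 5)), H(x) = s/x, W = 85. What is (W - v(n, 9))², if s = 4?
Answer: 2202640/361 + 23744*√6/361 ≈ 6262.6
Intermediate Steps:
H(x) = 4/x
n = -3/2 + 1/(2 + √6) (n = -3/2 + 1/(2 + √(1 + 5)) = -3/2 + 1/(2 + √6) ≈ -1.2753)
v(a, A) = A + 4/a
(W - v(n, 9))² = (85 - (9 + 4/(-5/2 + √6/2)))² = (85 + (-9 - 4/(-5/2 + √6/2)))² = (76 - 4/(-5/2 + √6/2))²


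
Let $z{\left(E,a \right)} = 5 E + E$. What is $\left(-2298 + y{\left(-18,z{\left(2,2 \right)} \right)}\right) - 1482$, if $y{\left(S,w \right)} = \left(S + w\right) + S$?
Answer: $-3804$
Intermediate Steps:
$z{\left(E,a \right)} = 6 E$
$y{\left(S,w \right)} = w + 2 S$
$\left(-2298 + y{\left(-18,z{\left(2,2 \right)} \right)}\right) - 1482 = \left(-2298 + \left(6 \cdot 2 + 2 \left(-18\right)\right)\right) - 1482 = \left(-2298 + \left(12 - 36\right)\right) - 1482 = \left(-2298 - 24\right) - 1482 = -2322 - 1482 = -3804$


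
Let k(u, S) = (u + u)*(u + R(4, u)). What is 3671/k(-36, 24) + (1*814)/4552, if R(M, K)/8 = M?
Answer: 2118103/163872 ≈ 12.925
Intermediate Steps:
R(M, K) = 8*M
k(u, S) = 2*u*(32 + u) (k(u, S) = (u + u)*(u + 8*4) = (2*u)*(u + 32) = (2*u)*(32 + u) = 2*u*(32 + u))
3671/k(-36, 24) + (1*814)/4552 = 3671/((2*(-36)*(32 - 36))) + (1*814)/4552 = 3671/((2*(-36)*(-4))) + 814*(1/4552) = 3671/288 + 407/2276 = 2118103/163872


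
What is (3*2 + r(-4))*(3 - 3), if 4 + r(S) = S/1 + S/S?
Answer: 0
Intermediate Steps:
r(S) = -3 + S (r(S) = -4 + (S/1 + S/S) = -4 + (S*1 + 1) = -4 + (S + 1) = -4 + (1 + S) = -3 + S)
(3*2 + r(-4))*(3 - 3) = (3*2 + (-3 - 4))*(3 - 3) = (6 - 7)*0 = -1*0 = 0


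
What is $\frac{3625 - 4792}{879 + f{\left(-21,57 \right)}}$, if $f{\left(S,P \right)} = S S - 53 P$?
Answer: $\frac{389}{567} \approx 0.68607$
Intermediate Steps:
$f{\left(S,P \right)} = S^{2} - 53 P$
$\frac{3625 - 4792}{879 + f{\left(-21,57 \right)}} = \frac{3625 - 4792}{879 + \left(\left(-21\right)^{2} - 3021\right)} = - \frac{1167}{879 + \left(441 - 3021\right)} = - \frac{1167}{879 - 2580} = - \frac{1167}{-1701} = \left(-1167\right) \left(- \frac{1}{1701}\right) = \frac{389}{567}$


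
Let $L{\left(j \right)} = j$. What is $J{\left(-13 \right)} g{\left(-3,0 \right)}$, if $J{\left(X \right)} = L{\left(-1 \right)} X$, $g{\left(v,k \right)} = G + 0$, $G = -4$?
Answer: $-52$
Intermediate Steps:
$g{\left(v,k \right)} = -4$ ($g{\left(v,k \right)} = -4 + 0 = -4$)
$J{\left(X \right)} = - X$
$J{\left(-13 \right)} g{\left(-3,0 \right)} = \left(-1\right) \left(-13\right) \left(-4\right) = 13 \left(-4\right) = -52$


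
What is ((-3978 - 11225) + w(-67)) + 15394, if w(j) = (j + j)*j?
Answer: 9169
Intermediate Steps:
w(j) = 2*j² (w(j) = (2*j)*j = 2*j²)
((-3978 - 11225) + w(-67)) + 15394 = ((-3978 - 11225) + 2*(-67)²) + 15394 = (-15203 + 2*4489) + 15394 = (-15203 + 8978) + 15394 = -6225 + 15394 = 9169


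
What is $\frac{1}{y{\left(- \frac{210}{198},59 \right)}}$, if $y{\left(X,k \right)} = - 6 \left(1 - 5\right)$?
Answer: $\frac{1}{24} \approx 0.041667$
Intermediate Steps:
$y{\left(X,k \right)} = 24$ ($y{\left(X,k \right)} = \left(-6\right) \left(-4\right) = 24$)
$\frac{1}{y{\left(- \frac{210}{198},59 \right)}} = \frac{1}{24}$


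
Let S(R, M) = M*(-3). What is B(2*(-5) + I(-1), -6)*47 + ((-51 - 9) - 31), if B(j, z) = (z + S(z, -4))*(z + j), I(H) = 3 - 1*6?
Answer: -5449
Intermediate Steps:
I(H) = -3 (I(H) = 3 - 6 = -3)
S(R, M) = -3*M
B(j, z) = (12 + z)*(j + z) (B(j, z) = (z - 3*(-4))*(z + j) = (z + 12)*(j + z) = (12 + z)*(j + z))
B(2*(-5) + I(-1), -6)*47 + ((-51 - 9) - 31) = ((-6)² + 12*(2*(-5) - 3) + 12*(-6) + (2*(-5) - 3)*(-6))*47 + ((-51 - 9) - 31) = (36 + 12*(-10 - 3) - 72 + (-10 - 3)*(-6))*47 + (-60 - 31) = (36 + 12*(-13) - 72 - 13*(-6))*47 - 91 = (36 - 156 - 72 + 78)*47 - 91 = -114*47 - 91 = -5358 - 91 = -5449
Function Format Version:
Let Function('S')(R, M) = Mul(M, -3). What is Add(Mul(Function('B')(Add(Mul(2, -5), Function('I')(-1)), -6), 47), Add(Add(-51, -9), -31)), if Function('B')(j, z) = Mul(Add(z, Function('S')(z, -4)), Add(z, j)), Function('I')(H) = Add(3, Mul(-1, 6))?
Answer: -5449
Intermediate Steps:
Function('I')(H) = -3 (Function('I')(H) = Add(3, -6) = -3)
Function('S')(R, M) = Mul(-3, M)
Function('B')(j, z) = Mul(Add(12, z), Add(j, z)) (Function('B')(j, z) = Mul(Add(z, Mul(-3, -4)), Add(z, j)) = Mul(Add(z, 12), Add(j, z)) = Mul(Add(12, z), Add(j, z)))
Add(Mul(Function('B')(Add(Mul(2, -5), Function('I')(-1)), -6), 47), Add(Add(-51, -9), -31)) = Add(Mul(Add(Pow(-6, 2), Mul(12, Add(Mul(2, -5), -3)), Mul(12, -6), Mul(Add(Mul(2, -5), -3), -6)), 47), Add(Add(-51, -9), -31)) = Add(Mul(Add(36, Mul(12, Add(-10, -3)), -72, Mul(Add(-10, -3), -6)), 47), Add(-60, -31)) = Add(Mul(Add(36, Mul(12, -13), -72, Mul(-13, -6)), 47), -91) = Add(Mul(Add(36, -156, -72, 78), 47), -91) = Add(Mul(-114, 47), -91) = Add(-5358, -91) = -5449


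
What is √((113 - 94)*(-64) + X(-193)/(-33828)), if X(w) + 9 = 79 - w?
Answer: I*√347879633727/16914 ≈ 34.871*I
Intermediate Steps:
X(w) = 70 - w (X(w) = -9 + (79 - w) = 70 - w)
√((113 - 94)*(-64) + X(-193)/(-33828)) = √((113 - 94)*(-64) + (70 - 1*(-193))/(-33828)) = √(19*(-64) + (70 + 193)*(-1/33828)) = √(-1216 + 263*(-1/33828)) = √(-1216 - 263/33828) = √(-41135111/33828) = I*√347879633727/16914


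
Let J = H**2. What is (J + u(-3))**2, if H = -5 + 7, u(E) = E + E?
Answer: 4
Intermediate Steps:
u(E) = 2*E
H = 2
J = 4 (J = 2**2 = 4)
(J + u(-3))**2 = (4 + 2*(-3))**2 = (4 - 6)**2 = (-2)**2 = 4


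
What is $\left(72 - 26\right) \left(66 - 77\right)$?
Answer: $-506$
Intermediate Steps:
$\left(72 - 26\right) \left(66 - 77\right) = 46 \left(-11\right) = -506$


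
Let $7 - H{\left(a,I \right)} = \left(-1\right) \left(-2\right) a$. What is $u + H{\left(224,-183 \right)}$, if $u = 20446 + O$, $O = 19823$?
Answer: $39828$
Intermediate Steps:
$H{\left(a,I \right)} = 7 - 2 a$ ($H{\left(a,I \right)} = 7 - \left(-1\right) \left(-2\right) a = 7 - 2 a$)
$u = 40269$ ($u = 20446 + 19823 = 40269$)
$u + H{\left(224,-183 \right)} = 40269 + \left(7 - 448\right) = 40269 - 441 = 39828$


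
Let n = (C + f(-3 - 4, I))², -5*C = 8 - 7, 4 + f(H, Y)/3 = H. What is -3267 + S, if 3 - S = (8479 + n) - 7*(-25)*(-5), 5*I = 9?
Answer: -299256/25 ≈ -11970.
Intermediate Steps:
I = 9/5 (I = (⅕)*9 = 9/5 ≈ 1.8000)
f(H, Y) = -12 + 3*H
C = -⅕ (C = -(8 - 7)/5 = -⅕*1 = -⅕ ≈ -0.20000)
n = 27556/25 (n = (-⅕ + (-12 + 3*(-3 - 4)))² = (-⅕ + (-12 + 3*(-7)))² = (-⅕ + (-12 - 21))² = (-⅕ - 33)² = (-166/5)² = 27556/25 ≈ 1102.2)
S = -217581/25 (S = 3 - ((8479 + 27556/25) - 7*(-25)*(-5)) = 3 - (239531/25 + 175*(-5)) = 3 - (239531/25 - 875) = 3 - 1*217656/25 = 3 - 217656/25 = -217581/25 ≈ -8703.2)
-3267 + S = -3267 - 217581/25 = -299256/25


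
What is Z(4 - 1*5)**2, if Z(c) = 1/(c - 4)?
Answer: 1/25 ≈ 0.040000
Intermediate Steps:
Z(c) = 1/(-4 + c)
Z(4 - 1*5)**2 = (1/(-4 + (4 - 1*5)))**2 = (1/(-4 + (4 - 5)))**2 = (1/(-4 - 1))**2 = (1/(-5))**2 = (-1/5)**2 = 1/25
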